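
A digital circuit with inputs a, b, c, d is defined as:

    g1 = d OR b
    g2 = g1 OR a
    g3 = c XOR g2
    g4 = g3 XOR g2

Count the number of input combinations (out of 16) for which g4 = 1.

g4 = g3 XOR g2 must be 1, so g3 and g2 differ.
Enumerating the 16 input combinations, 8 give g4 = 1 and 8 give g4 = 0.

8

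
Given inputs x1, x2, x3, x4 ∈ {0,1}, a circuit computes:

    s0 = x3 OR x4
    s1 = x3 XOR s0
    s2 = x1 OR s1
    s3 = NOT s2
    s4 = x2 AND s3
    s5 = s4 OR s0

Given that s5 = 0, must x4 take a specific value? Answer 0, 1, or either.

0

s5 = s4 OR s0 must be 0, so both s4 = 0 and s0 = 0.
s4 = x2 AND s3 must be 0, so at least one of x2, s3 is 0.
Every assignment with s5 = 0 has x4 = 0; there are 3 such assignment(s).
  x1=0, x2=0, x3=0, x4=0
  x1=1, x2=0, x3=0, x4=0
  x1=1, x2=1, x3=0, x4=0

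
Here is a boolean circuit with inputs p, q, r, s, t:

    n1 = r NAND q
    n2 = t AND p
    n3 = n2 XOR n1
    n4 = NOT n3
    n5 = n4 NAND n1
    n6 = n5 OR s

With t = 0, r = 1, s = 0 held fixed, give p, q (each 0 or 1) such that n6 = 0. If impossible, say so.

With t = 0, r = 1, s = 0 fixed, none of the 4 settings of p, q give n6 = 0.
For example, with p=0, q=1:
n1 = r NAND q = 1 NAND 1 = 0
n2 = t AND p = 0 AND 0 = 0
n3 = n2 XOR n1 = 0 XOR 0 = 0
n4 = NOT n3 = NOT 0 = 1
n5 = n4 NAND n1 = 1 NAND 0 = 1
n6 = n5 OR s = 1 OR 0 = 1
giving n6 = 1 ≠ 0.

no solution exists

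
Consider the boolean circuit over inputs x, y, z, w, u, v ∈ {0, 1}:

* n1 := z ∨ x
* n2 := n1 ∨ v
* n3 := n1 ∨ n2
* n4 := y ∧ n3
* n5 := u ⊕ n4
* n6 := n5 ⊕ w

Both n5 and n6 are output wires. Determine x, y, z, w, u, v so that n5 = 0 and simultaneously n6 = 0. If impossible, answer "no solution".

x=1, y=0, z=1, w=0, u=0, v=0

Check with x=1, y=0, z=1, w=0, u=0, v=0:
n1 = z ∨ x = 1 ∨ 1 = 1
n2 = n1 ∨ v = 1 ∨ 0 = 1
n3 = n1 ∨ n2 = 1 ∨ 1 = 1
n4 = y ∧ n3 = 0 ∧ 1 = 0
n5 = u ⊕ n4 = 0 ⊕ 0 = 0
n6 = n5 ⊕ w = 0 ⊕ 0 = 0
So n5 = 0 and n6 = 0.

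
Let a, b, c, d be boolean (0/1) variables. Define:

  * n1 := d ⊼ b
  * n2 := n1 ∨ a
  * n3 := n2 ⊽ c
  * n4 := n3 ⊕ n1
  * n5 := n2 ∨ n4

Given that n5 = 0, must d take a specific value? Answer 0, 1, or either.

1

n5 = n2 ∨ n4 must be 0, so both n2 = 0 and n4 = 0.
Every assignment with n5 = 0 has d = 1; there are 1 such assignment(s).
  a=0, b=1, c=1, d=1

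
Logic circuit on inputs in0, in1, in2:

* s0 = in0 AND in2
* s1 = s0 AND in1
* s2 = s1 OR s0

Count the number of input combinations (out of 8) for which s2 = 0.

s2 = s1 OR s0 must be 0, so both s1 = 0 and s0 = 0.
s1 = s0 AND in1 must be 0, so at least one of s0, in1 is 0.
s0 = in0 AND in2 must be 0, so at least one of in0, in2 is 0.
Satisfying assignments:
  in0=0, in1=0, in2=0
  in0=0, in1=0, in2=1
  in0=0, in1=1, in2=0
  in0=0, in1=1, in2=1
  in0=1, in1=0, in2=0
  in0=1, in1=1, in2=0

6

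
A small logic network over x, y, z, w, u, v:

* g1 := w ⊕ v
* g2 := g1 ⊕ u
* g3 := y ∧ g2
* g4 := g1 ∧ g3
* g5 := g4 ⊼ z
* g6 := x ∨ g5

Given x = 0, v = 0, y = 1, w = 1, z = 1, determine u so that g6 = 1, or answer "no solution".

g6 = x ∨ g5 must be 1, so at least one of x, g5 is 1.
Check with x = 0, v = 0, y = 1, w = 1, z = 1 and u=1:
g1 = w ⊕ v = 1 ⊕ 0 = 1
g2 = g1 ⊕ u = 1 ⊕ 1 = 0
g3 = y ∧ g2 = 1 ∧ 0 = 0
g4 = g1 ∧ g3 = 1 ∧ 0 = 0
g5 = g4 ⊼ z = 0 ⊼ 1 = 1
g6 = x ∨ g5 = 0 ∨ 1 = 1
So g6 = 1.

u=1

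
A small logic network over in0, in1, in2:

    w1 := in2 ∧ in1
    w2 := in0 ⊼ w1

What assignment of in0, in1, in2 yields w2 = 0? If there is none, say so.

w2 = in0 ⊼ w1 must be 0, so both in0 = 1 and w1 = 1.
w1 = in2 ∧ in1 must be 1, so both in2 = 1 and in1 = 1.
Check with in0=1, in1=1, in2=1:
w1 = in2 ∧ in1 = 1 ∧ 1 = 1
w2 = in0 ⊼ w1 = 1 ⊼ 1 = 0
So w2 = 0 as required.

in0=1, in1=1, in2=1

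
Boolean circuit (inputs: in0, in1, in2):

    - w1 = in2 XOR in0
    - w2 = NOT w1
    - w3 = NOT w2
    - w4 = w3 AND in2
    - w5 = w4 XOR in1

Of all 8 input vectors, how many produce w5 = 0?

w5 = w4 XOR in1 must be 0, so w4 and in1 are equal.
Enumerating the 8 input combinations, 4 give w5 = 0 and 4 give w5 = 1.

4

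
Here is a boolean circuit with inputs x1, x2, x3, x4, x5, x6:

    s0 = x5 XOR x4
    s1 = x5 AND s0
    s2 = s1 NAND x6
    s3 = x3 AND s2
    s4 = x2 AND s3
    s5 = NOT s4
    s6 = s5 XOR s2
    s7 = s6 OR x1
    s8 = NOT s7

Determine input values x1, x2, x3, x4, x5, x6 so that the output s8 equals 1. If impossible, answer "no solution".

s8 = NOT s7 must be 1, so s7 = 0.
s7 = s6 OR x1 must be 0, so both s6 = 0 and x1 = 0.
Check with x1=0, x2=0, x3=1, x4=1, x5=0, x6=1:
s0 = x5 XOR x4 = 0 XOR 1 = 1
s1 = x5 AND s0 = 0 AND 1 = 0
s2 = s1 NAND x6 = 0 NAND 1 = 1
s3 = x3 AND s2 = 1 AND 1 = 1
s4 = x2 AND s3 = 0 AND 1 = 0
s5 = NOT s4 = NOT 0 = 1
s6 = s5 XOR s2 = 1 XOR 1 = 0
s7 = s6 OR x1 = 0 OR 0 = 0
s8 = NOT s7 = NOT 0 = 1
So s8 = 1 as required.

x1=0, x2=0, x3=1, x4=1, x5=0, x6=1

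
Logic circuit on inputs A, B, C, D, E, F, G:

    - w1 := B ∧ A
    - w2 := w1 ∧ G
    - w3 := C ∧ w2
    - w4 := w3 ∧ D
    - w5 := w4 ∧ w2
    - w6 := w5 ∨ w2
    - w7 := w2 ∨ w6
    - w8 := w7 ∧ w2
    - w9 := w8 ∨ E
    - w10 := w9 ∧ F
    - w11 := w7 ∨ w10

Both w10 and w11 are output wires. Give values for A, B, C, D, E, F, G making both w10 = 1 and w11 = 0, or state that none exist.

Across all 128 input combinations, none give both w10 = 1 and w11 = 0.

no solution exists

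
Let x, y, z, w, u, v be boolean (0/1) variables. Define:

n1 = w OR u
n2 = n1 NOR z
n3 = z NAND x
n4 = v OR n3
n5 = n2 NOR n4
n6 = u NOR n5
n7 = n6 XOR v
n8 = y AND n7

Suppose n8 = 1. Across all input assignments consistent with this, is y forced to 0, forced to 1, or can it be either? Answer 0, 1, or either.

1

n8 = y AND n7 must be 1, so both y = 1 and n7 = 1.
n7 = n6 XOR v must be 1, so n6 and v differ.
Every assignment with n8 = 1 has y = 1; there are 14 such assignment(s).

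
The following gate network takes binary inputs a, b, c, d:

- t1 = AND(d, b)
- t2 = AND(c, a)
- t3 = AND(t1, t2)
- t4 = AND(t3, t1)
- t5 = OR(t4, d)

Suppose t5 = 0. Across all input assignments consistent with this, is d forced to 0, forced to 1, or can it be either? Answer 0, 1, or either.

0

t5 = OR(t4, d) must be 0, so both t4 = 0 and d = 0.
t4 = AND(t3, t1) must be 0, so at least one of t3, t1 is 0.
Every assignment with t5 = 0 has d = 0; there are 8 such assignment(s).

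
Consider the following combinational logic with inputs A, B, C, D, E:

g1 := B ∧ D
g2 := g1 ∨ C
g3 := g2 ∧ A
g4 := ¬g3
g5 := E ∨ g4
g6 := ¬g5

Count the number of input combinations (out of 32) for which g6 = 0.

g6 = ¬g5 must be 0, so g5 = 1.
Enumerating the 32 input combinations, 27 give g6 = 0 and 5 give g6 = 1.

27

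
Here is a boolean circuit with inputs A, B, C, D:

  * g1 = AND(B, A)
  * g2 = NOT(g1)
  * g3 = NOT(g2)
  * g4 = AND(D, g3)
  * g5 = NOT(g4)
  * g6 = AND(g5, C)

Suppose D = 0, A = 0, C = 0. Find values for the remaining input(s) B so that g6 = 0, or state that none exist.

B=0

g6 = AND(g5, C) must be 0, so at least one of g5, C is 0.
Check with D = 0, A = 0, C = 0 and B=0:
g1 = AND(B, A) = AND(0, 0) = 0
g2 = NOT(g1) = NOT 0 = 1
g3 = NOT(g2) = NOT 1 = 0
g4 = AND(D, g3) = AND(0, 0) = 0
g5 = NOT(g4) = NOT 0 = 1
g6 = AND(g5, C) = AND(1, 0) = 0
So g6 = 0.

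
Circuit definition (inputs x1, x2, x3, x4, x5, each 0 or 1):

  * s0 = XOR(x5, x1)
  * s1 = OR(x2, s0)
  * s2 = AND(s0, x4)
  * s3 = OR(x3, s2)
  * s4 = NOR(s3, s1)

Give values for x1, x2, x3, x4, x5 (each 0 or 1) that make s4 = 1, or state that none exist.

s4 = NOR(s3, s1) must be 1, so both s3 = 0 and s1 = 0.
Check with x1=0 x2=0 x3=0 x4=1 x5=0:
s0 = XOR(x5, x1) = XOR(0, 0) = 0
s1 = OR(x2, s0) = OR(0, 0) = 0
s2 = AND(s0, x4) = AND(0, 1) = 0
s3 = OR(x3, s2) = OR(0, 0) = 0
s4 = NOR(s3, s1) = NOR(0, 0) = 1
So s4 = 1 as required.

x1=0 x2=0 x3=0 x4=1 x5=0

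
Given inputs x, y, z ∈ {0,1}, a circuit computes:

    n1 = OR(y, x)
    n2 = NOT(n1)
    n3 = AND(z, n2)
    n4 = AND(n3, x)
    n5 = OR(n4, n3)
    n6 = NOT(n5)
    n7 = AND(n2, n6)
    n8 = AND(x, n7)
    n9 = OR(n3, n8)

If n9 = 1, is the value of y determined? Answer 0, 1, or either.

0

n9 = OR(n3, n8) must be 1, so at least one of n3, n8 is 1.
Every assignment with n9 = 1 has y = 0; there are 1 such assignment(s).
  x=0, y=0, z=1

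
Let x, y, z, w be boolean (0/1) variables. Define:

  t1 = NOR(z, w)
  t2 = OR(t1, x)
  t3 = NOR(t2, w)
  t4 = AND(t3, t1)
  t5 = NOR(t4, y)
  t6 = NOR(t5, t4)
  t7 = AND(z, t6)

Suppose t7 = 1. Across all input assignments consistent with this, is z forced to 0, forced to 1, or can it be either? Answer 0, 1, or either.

1

t7 = AND(z, t6) must be 1, so both z = 1 and t6 = 1.
t6 = NOR(t5, t4) must be 1, so both t5 = 0 and t4 = 0.
t5 = NOR(t4, y) must be 0, so at least one of t4, y is 1.
Every assignment with t7 = 1 has z = 1; there are 4 such assignment(s).
  x=0, y=1, z=1, w=0
  x=0, y=1, z=1, w=1
  x=1, y=1, z=1, w=0
  x=1, y=1, z=1, w=1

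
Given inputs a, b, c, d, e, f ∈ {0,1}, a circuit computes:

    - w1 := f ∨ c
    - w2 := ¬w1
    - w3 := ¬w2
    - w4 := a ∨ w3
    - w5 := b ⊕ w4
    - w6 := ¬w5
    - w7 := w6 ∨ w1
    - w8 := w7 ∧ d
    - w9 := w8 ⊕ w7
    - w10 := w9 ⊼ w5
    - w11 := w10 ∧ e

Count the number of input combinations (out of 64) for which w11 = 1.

26

w11 = w10 ∧ e must be 1, so both w10 = 1 and e = 1.
w10 = w9 ⊼ w5 must be 1, so at least one of w9, w5 is 0.
Enumerating the 64 input combinations, 26 give w11 = 1 and 38 give w11 = 0.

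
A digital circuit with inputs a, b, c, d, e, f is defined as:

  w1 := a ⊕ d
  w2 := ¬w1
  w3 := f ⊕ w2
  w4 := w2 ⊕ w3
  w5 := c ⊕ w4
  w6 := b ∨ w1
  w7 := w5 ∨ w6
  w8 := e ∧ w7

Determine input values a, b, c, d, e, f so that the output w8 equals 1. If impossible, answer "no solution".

a=1 b=0 c=1 d=0 e=1 f=1

w8 = e ∧ w7 must be 1, so both e = 1 and w7 = 1.
w7 = w5 ∨ w6 must be 1, so at least one of w5, w6 is 1.
Check with a=1 b=0 c=1 d=0 e=1 f=1:
w1 = a ⊕ d = 1 ⊕ 0 = 1
w2 = ¬w1 = ¬1 = 0
w3 = f ⊕ w2 = 1 ⊕ 0 = 1
w4 = w2 ⊕ w3 = 0 ⊕ 1 = 1
w5 = c ⊕ w4 = 1 ⊕ 1 = 0
w6 = b ∨ w1 = 0 ∨ 1 = 1
w7 = w5 ∨ w6 = 0 ∨ 1 = 1
w8 = e ∧ w7 = 1 ∧ 1 = 1
So w8 = 1 as required.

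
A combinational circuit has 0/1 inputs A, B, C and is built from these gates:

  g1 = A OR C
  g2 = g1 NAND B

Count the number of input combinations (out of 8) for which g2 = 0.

3

g2 = g1 NAND B must be 0, so both g1 = 1 and B = 1.
g1 = A OR C must be 1, so at least one of A, C is 1.
Satisfying assignments:
  A=0, B=1, C=1
  A=1, B=1, C=0
  A=1, B=1, C=1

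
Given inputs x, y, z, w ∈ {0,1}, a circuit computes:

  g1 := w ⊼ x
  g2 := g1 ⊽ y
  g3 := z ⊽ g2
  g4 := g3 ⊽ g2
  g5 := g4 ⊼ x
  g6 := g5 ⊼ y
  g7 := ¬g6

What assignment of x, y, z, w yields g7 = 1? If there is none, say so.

Check with x=0 y=1 z=1 w=0:
g1 = w ⊼ x = 0 ⊼ 0 = 1
g2 = g1 ⊽ y = 1 ⊽ 1 = 0
g3 = z ⊽ g2 = 1 ⊽ 0 = 0
g4 = g3 ⊽ g2 = 0 ⊽ 0 = 1
g5 = g4 ⊼ x = 1 ⊼ 0 = 1
g6 = g5 ⊼ y = 1 ⊼ 1 = 0
g7 = ¬g6 = ¬0 = 1
So g7 = 1 as required.

x=0 y=1 z=1 w=0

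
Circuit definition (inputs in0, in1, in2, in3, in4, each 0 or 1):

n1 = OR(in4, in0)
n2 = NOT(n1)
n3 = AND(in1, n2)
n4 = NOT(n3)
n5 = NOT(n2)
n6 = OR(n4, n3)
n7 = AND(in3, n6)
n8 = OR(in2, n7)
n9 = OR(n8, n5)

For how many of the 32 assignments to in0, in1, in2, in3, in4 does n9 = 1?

30

n9 = OR(n8, n5) must be 1, so at least one of n8, n5 is 1.
Enumerating the 32 input combinations, 30 give n9 = 1 and 2 give n9 = 0.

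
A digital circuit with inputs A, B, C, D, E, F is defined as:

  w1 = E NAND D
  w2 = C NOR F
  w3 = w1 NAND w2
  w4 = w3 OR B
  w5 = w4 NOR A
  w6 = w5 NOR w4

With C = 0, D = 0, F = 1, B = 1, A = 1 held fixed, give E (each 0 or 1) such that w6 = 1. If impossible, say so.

no solution exists

With C = 0, D = 0, F = 1, B = 1, A = 1 fixed, none of the 2 settings of E give w6 = 1.
For example, with E=0:
w1 = E NAND D = 0 NAND 0 = 1
w2 = C NOR F = 0 NOR 1 = 0
w3 = w1 NAND w2 = 1 NAND 0 = 1
w4 = w3 OR B = 1 OR 1 = 1
w5 = w4 NOR A = 1 NOR 1 = 0
w6 = w5 NOR w4 = 0 NOR 1 = 0
giving w6 = 0 ≠ 1.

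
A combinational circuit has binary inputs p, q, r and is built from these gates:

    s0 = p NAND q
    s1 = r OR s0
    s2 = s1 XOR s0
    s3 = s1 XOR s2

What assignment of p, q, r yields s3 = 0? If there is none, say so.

p=1, q=1, r=1

s3 = s1 XOR s2 must be 0, so s1 and s2 are equal.
Check with p=1, q=1, r=1:
s0 = p NAND q = 1 NAND 1 = 0
s1 = r OR s0 = 1 OR 0 = 1
s2 = s1 XOR s0 = 1 XOR 0 = 1
s3 = s1 XOR s2 = 1 XOR 1 = 0
So s3 = 0 as required.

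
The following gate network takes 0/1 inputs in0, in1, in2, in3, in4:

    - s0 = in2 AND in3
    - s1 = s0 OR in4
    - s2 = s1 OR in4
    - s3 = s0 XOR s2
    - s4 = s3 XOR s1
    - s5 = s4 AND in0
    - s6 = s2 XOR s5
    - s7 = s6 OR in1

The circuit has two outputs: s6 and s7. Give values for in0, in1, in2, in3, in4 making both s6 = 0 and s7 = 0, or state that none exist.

Check with in0=0 in1=0 in2=1 in3=0 in4=0:
s0 = in2 AND in3 = 1 AND 0 = 0
s1 = s0 OR in4 = 0 OR 0 = 0
s2 = s1 OR in4 = 0 OR 0 = 0
s3 = s0 XOR s2 = 0 XOR 0 = 0
s4 = s3 XOR s1 = 0 XOR 0 = 0
s5 = s4 AND in0 = 0 AND 0 = 0
s6 = s2 XOR s5 = 0 XOR 0 = 0
s7 = s6 OR in1 = 0 OR 0 = 0
So s6 = 0 and s7 = 0.

in0=0 in1=0 in2=1 in3=0 in4=0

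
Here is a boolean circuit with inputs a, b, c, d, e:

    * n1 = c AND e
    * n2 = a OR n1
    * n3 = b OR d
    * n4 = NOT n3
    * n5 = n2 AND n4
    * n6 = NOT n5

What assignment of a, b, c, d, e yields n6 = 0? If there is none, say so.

n6 = NOT n5 must be 0, so n5 = 1.
n5 = n2 AND n4 must be 1, so both n2 = 1 and n4 = 1.
Check with a=1 b=0 c=1 d=0 e=1:
n1 = c AND e = 1 AND 1 = 1
n2 = a OR n1 = 1 OR 1 = 1
n3 = b OR d = 0 OR 0 = 0
n4 = NOT n3 = NOT 0 = 1
n5 = n2 AND n4 = 1 AND 1 = 1
n6 = NOT n5 = NOT 1 = 0
So n6 = 0 as required.

a=1 b=0 c=1 d=0 e=1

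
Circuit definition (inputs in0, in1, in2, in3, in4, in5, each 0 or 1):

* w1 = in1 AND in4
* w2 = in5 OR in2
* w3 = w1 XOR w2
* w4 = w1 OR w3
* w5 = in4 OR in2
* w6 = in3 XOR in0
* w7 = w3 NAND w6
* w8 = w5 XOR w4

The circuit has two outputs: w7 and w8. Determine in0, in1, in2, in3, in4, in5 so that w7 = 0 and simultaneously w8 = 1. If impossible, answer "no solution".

in0=0, in1=1, in2=0, in3=1, in4=0, in5=1

Check with in0=0, in1=1, in2=0, in3=1, in4=0, in5=1:
w1 = in1 AND in4 = 1 AND 0 = 0
w2 = in5 OR in2 = 1 OR 0 = 1
w3 = w1 XOR w2 = 0 XOR 1 = 1
w4 = w1 OR w3 = 0 OR 1 = 1
w5 = in4 OR in2 = 0 OR 0 = 0
w6 = in3 XOR in0 = 1 XOR 0 = 1
w7 = w3 NAND w6 = 1 NAND 1 = 0
w8 = w5 XOR w4 = 0 XOR 1 = 1
So w7 = 0 and w8 = 1.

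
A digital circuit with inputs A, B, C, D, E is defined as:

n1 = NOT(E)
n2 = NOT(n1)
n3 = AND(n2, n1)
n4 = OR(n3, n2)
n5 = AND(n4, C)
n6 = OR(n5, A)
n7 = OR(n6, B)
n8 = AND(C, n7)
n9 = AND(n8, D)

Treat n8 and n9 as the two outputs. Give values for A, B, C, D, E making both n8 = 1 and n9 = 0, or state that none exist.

A=1 B=0 C=1 D=0 E=0

Check with A=1 B=0 C=1 D=0 E=0:
n1 = NOT(E) = NOT 0 = 1
n2 = NOT(n1) = NOT 1 = 0
n3 = AND(n2, n1) = AND(0, 1) = 0
n4 = OR(n3, n2) = OR(0, 0) = 0
n5 = AND(n4, C) = AND(0, 1) = 0
n6 = OR(n5, A) = OR(0, 1) = 1
n7 = OR(n6, B) = OR(1, 0) = 1
n8 = AND(C, n7) = AND(1, 1) = 1
n9 = AND(n8, D) = AND(1, 0) = 0
So n8 = 1 and n9 = 0.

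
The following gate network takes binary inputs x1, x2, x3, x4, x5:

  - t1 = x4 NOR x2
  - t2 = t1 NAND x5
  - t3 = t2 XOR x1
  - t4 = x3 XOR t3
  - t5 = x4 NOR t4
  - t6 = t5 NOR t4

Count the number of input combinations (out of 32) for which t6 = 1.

t6 = t5 NOR t4 must be 1, so both t5 = 0 and t4 = 0.
t5 = x4 NOR t4 must be 0, so at least one of x4, t4 is 1.
Enumerating the 32 input combinations, 8 give t6 = 1 and 24 give t6 = 0.

8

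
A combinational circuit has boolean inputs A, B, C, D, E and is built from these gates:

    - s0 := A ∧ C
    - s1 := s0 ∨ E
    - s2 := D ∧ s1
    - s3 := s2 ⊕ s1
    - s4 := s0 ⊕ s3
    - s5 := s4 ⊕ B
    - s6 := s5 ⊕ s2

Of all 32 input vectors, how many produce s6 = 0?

s6 = s5 ⊕ s2 must be 0, so s5 and s2 are equal.
Enumerating the 32 input combinations, 16 give s6 = 0 and 16 give s6 = 1.

16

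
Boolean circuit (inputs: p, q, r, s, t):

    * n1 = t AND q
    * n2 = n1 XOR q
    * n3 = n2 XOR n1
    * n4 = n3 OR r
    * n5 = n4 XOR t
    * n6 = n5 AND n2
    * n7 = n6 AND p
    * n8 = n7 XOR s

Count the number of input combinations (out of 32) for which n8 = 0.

n8 = n7 XOR s must be 0, so n7 and s are equal.
Enumerating the 32 input combinations, 16 give n8 = 0 and 16 give n8 = 1.

16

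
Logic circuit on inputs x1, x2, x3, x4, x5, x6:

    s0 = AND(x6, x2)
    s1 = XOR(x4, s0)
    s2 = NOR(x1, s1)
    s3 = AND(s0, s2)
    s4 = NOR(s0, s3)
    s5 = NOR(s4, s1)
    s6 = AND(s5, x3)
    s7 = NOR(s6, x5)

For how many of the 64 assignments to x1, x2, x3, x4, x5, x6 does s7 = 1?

30

s7 = NOR(s6, x5) must be 1, so both s6 = 0 and x5 = 0.
s6 = AND(s5, x3) must be 0, so at least one of s5, x3 is 0.
Enumerating the 64 input combinations, 30 give s7 = 1 and 34 give s7 = 0.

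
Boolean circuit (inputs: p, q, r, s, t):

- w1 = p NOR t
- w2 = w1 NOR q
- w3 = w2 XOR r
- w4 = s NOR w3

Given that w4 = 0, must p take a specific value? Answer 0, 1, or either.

either

Both values of p occur among assignments with w4 = 0:
  p=0: p=0, q=0, r=0, s=0, t=1
  p=1: p=1, q=0, r=0, s=0, t=0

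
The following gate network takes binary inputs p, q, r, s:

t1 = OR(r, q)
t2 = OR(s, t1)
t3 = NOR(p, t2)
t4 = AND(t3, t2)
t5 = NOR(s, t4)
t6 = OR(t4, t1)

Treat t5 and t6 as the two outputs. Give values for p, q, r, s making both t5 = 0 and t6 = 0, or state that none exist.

p=1, q=0, r=0, s=1

Check with p=1, q=0, r=0, s=1:
t1 = OR(r, q) = OR(0, 0) = 0
t2 = OR(s, t1) = OR(1, 0) = 1
t3 = NOR(p, t2) = NOR(1, 1) = 0
t4 = AND(t3, t2) = AND(0, 1) = 0
t5 = NOR(s, t4) = NOR(1, 0) = 0
t6 = OR(t4, t1) = OR(0, 0) = 0
So t5 = 0 and t6 = 0.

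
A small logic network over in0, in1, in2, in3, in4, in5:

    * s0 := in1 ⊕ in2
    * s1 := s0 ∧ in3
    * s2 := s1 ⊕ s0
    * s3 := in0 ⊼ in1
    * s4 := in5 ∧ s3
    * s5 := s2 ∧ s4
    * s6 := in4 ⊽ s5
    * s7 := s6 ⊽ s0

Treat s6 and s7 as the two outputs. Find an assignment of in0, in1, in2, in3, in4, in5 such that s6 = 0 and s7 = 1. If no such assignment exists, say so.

Check with in0=0 in1=1 in2=1 in3=1 in4=1 in5=1:
s0 = in1 ⊕ in2 = 1 ⊕ 1 = 0
s1 = s0 ∧ in3 = 0 ∧ 1 = 0
s2 = s1 ⊕ s0 = 0 ⊕ 0 = 0
s3 = in0 ⊼ in1 = 0 ⊼ 1 = 1
s4 = in5 ∧ s3 = 1 ∧ 1 = 1
s5 = s2 ∧ s4 = 0 ∧ 1 = 0
s6 = in4 ⊽ s5 = 1 ⊽ 0 = 0
s7 = s6 ⊽ s0 = 0 ⊽ 0 = 1
So s6 = 0 and s7 = 1.

in0=0 in1=1 in2=1 in3=1 in4=1 in5=1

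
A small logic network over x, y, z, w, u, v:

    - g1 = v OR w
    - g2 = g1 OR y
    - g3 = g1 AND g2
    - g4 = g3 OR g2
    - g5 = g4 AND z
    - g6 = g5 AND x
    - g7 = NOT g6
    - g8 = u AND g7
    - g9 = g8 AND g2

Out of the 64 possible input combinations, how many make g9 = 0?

g9 = g8 AND g2 must be 0, so at least one of g8, g2 is 0.
Enumerating the 64 input combinations, 43 give g9 = 0 and 21 give g9 = 1.

43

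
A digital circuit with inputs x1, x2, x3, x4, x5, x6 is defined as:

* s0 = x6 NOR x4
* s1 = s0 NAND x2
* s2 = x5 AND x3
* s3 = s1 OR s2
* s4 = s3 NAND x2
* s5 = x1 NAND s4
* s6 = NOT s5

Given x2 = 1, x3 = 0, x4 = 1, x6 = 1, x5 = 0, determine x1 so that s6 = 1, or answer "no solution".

With x2 = 1, x3 = 0, x4 = 1, x6 = 1, x5 = 0 fixed, none of the 2 settings of x1 give s6 = 1.
For example, with x1=0:
s0 = x6 NOR x4 = 1 NOR 1 = 0
s1 = s0 NAND x2 = 0 NAND 1 = 1
s2 = x5 AND x3 = 0 AND 0 = 0
s3 = s1 OR s2 = 1 OR 0 = 1
s4 = s3 NAND x2 = 1 NAND 1 = 0
s5 = x1 NAND s4 = 0 NAND 0 = 1
s6 = NOT s5 = NOT 1 = 0
giving s6 = 0 ≠ 1.

no solution exists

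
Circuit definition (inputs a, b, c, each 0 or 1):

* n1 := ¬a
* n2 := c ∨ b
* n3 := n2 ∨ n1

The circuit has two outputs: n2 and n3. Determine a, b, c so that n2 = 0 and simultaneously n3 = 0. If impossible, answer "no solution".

a=1, b=0, c=0

Check with a=1, b=0, c=0:
n1 = ¬a = ¬1 = 0
n2 = c ∨ b = 0 ∨ 0 = 0
n3 = n2 ∨ n1 = 0 ∨ 0 = 0
So n2 = 0 and n3 = 0.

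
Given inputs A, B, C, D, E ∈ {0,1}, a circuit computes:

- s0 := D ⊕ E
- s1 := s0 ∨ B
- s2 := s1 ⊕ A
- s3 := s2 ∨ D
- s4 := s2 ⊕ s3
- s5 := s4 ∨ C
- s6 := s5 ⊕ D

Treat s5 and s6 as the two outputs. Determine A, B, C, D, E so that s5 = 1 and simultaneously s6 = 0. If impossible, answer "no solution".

Check with A=1, B=0, C=0, D=1, E=0:
s0 = D ⊕ E = 1 ⊕ 0 = 1
s1 = s0 ∨ B = 1 ∨ 0 = 1
s2 = s1 ⊕ A = 1 ⊕ 1 = 0
s3 = s2 ∨ D = 0 ∨ 1 = 1
s4 = s2 ⊕ s3 = 0 ⊕ 1 = 1
s5 = s4 ∨ C = 1 ∨ 0 = 1
s6 = s5 ⊕ D = 1 ⊕ 1 = 0
So s5 = 1 and s6 = 0.

A=1, B=0, C=0, D=1, E=0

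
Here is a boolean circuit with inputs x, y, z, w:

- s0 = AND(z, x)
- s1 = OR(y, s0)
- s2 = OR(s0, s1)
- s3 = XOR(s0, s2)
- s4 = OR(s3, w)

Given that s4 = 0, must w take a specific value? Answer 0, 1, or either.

0

s4 = OR(s3, w) must be 0, so both s3 = 0 and w = 0.
Every assignment with s4 = 0 has w = 0; there are 5 such assignment(s).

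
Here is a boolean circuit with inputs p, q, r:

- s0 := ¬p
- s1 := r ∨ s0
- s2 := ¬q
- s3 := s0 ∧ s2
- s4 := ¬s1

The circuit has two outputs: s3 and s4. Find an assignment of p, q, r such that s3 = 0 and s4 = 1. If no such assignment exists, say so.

Check with p=1, q=0, r=0:
s0 = ¬p = ¬1 = 0
s1 = r ∨ s0 = 0 ∨ 0 = 0
s2 = ¬q = ¬0 = 1
s3 = s0 ∧ s2 = 0 ∧ 1 = 0
s4 = ¬s1 = ¬0 = 1
So s3 = 0 and s4 = 1.

p=1, q=0, r=0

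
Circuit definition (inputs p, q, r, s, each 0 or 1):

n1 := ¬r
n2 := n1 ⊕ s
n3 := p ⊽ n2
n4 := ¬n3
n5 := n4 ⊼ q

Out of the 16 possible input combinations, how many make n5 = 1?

10

n5 = n4 ⊼ q must be 1, so at least one of n4, q is 0.
Enumerating the 16 input combinations, 10 give n5 = 1 and 6 give n5 = 0.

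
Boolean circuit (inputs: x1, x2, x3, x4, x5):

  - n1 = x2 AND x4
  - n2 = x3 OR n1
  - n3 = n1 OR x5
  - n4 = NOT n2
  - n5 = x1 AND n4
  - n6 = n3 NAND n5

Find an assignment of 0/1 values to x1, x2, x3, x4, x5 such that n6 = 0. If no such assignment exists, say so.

n6 = n3 NAND n5 must be 0, so both n3 = 1 and n5 = 1.
Check with x1=1, x2=1, x3=0, x4=0, x5=1:
n1 = x2 AND x4 = 1 AND 0 = 0
n2 = x3 OR n1 = 0 OR 0 = 0
n3 = n1 OR x5 = 0 OR 1 = 1
n4 = NOT n2 = NOT 0 = 1
n5 = x1 AND n4 = 1 AND 1 = 1
n6 = n3 NAND n5 = 1 NAND 1 = 0
So n6 = 0 as required.

x1=1, x2=1, x3=0, x4=0, x5=1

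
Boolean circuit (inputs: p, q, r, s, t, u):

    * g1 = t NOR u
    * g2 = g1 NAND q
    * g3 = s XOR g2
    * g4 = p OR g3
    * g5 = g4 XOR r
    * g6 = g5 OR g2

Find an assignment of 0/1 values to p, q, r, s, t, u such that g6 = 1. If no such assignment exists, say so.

p=0 q=0 r=1 s=1 t=0 u=1

Check with p=0 q=0 r=1 s=1 t=0 u=1:
g1 = t NOR u = 0 NOR 1 = 0
g2 = g1 NAND q = 0 NAND 0 = 1
g3 = s XOR g2 = 1 XOR 1 = 0
g4 = p OR g3 = 0 OR 0 = 0
g5 = g4 XOR r = 0 XOR 1 = 1
g6 = g5 OR g2 = 1 OR 1 = 1
So g6 = 1 as required.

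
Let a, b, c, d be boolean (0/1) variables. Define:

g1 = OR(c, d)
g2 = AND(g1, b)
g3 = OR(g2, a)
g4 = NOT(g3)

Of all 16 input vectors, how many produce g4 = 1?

g4 = NOT(g3) must be 1, so g3 = 0.
g3 = OR(g2, a) must be 0, so both g2 = 0 and a = 0.
Satisfying assignments:
  a=0, b=0, c=0, d=0
  a=0, b=0, c=0, d=1
  a=0, b=0, c=1, d=0
  a=0, b=0, c=1, d=1
  a=0, b=1, c=0, d=0

5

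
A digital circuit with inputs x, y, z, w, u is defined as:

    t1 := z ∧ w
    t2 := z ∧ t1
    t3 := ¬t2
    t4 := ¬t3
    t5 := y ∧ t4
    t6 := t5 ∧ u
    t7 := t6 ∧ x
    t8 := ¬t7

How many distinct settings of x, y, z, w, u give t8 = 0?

1

t8 = ¬t7 must be 0, so t7 = 1.
t7 = t6 ∧ x must be 1, so both t6 = 1 and x = 1.
t6 = t5 ∧ u must be 1, so both t5 = 1 and u = 1.
Satisfying assignments:
  x=1, y=1, z=1, w=1, u=1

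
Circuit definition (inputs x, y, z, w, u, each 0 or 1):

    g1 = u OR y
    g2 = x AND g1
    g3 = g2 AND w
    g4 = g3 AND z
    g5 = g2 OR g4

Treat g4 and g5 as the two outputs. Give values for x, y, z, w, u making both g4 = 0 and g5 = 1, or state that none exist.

x=1 y=0 z=1 w=0 u=1

Check with x=1 y=0 z=1 w=0 u=1:
g1 = u OR y = 1 OR 0 = 1
g2 = x AND g1 = 1 AND 1 = 1
g3 = g2 AND w = 1 AND 0 = 0
g4 = g3 AND z = 0 AND 1 = 0
g5 = g2 OR g4 = 1 OR 0 = 1
So g4 = 0 and g5 = 1.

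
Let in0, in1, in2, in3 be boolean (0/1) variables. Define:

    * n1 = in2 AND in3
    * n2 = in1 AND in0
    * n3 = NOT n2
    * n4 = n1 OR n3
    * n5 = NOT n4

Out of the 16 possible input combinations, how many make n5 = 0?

13

n5 = NOT n4 must be 0, so n4 = 1.
Enumerating the 16 input combinations, 13 give n5 = 0 and 3 give n5 = 1.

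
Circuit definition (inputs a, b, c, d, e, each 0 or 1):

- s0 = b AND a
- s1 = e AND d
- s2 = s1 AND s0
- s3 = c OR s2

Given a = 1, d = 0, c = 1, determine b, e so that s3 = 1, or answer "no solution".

s3 = c OR s2 must be 1, so at least one of c, s2 is 1.
Check with a = 1, d = 0, c = 1 and b=0, e=1:
s0 = b AND a = 0 AND 1 = 0
s1 = e AND d = 1 AND 0 = 0
s2 = s1 AND s0 = 0 AND 0 = 0
s3 = c OR s2 = 1 OR 0 = 1
So s3 = 1.

b=0, e=1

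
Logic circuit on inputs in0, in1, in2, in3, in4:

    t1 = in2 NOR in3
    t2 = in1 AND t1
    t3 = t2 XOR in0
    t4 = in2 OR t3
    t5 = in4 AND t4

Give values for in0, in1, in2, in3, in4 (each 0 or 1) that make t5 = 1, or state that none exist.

t5 = in4 AND t4 must be 1, so both in4 = 1 and t4 = 1.
t4 = in2 OR t3 must be 1, so at least one of in2, t3 is 1.
Check with in0=1 in1=1 in2=1 in3=1 in4=1:
t1 = in2 NOR in3 = 1 NOR 1 = 0
t2 = in1 AND t1 = 1 AND 0 = 0
t3 = t2 XOR in0 = 0 XOR 1 = 1
t4 = in2 OR t3 = 1 OR 1 = 1
t5 = in4 AND t4 = 1 AND 1 = 1
So t5 = 1 as required.

in0=1 in1=1 in2=1 in3=1 in4=1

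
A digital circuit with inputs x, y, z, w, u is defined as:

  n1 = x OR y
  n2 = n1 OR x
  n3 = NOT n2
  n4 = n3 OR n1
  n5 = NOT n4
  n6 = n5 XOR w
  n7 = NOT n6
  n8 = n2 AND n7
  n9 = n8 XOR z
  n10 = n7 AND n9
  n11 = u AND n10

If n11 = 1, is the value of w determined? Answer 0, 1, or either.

n11 = u AND n10 must be 1, so both u = 1 and n10 = 1.
n10 = n7 AND n9 must be 1, so both n7 = 1 and n9 = 1.
Every assignment with n11 = 1 has w = 0; there are 4 such assignment(s).
  x=0, y=0, z=1, w=0, u=1
  x=0, y=1, z=0, w=0, u=1
  x=1, y=0, z=0, w=0, u=1
  x=1, y=1, z=0, w=0, u=1

0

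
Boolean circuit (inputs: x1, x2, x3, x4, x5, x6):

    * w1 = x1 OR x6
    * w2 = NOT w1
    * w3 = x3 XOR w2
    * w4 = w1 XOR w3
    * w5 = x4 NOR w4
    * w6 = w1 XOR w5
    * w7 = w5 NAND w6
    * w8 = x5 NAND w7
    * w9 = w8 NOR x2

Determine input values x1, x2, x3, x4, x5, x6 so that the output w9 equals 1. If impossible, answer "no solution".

Check with x1=0, x2=0, x3=1, x4=1, x5=1, x6=1:
w1 = x1 OR x6 = 0 OR 1 = 1
w2 = NOT w1 = NOT 1 = 0
w3 = x3 XOR w2 = 1 XOR 0 = 1
w4 = w1 XOR w3 = 1 XOR 1 = 0
w5 = x4 NOR w4 = 1 NOR 0 = 0
w6 = w1 XOR w5 = 1 XOR 0 = 1
w7 = w5 NAND w6 = 0 NAND 1 = 1
w8 = x5 NAND w7 = 1 NAND 1 = 0
w9 = w8 NOR x2 = 0 NOR 0 = 1
So w9 = 1 as required.

x1=0, x2=0, x3=1, x4=1, x5=1, x6=1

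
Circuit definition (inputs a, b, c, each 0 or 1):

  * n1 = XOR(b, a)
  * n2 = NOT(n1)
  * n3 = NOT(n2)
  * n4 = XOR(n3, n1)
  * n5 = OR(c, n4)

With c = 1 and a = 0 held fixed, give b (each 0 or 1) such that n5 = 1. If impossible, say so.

b=1

n5 = OR(c, n4) must be 1, so at least one of c, n4 is 1.
Check with c = 1 and a = 0 and b=1:
n1 = XOR(b, a) = XOR(1, 0) = 1
n2 = NOT(n1) = NOT 1 = 0
n3 = NOT(n2) = NOT 0 = 1
n4 = XOR(n3, n1) = XOR(1, 1) = 0
n5 = OR(c, n4) = OR(1, 0) = 1
So n5 = 1.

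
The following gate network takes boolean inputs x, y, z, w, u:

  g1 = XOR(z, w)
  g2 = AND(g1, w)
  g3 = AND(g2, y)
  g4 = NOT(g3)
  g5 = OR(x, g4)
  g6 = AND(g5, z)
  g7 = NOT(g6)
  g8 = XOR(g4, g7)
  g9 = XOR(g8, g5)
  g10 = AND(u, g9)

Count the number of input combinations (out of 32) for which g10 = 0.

g10 = AND(u, g9) must be 0, so at least one of u, g9 is 0.
Enumerating the 32 input combinations, 25 give g10 = 0 and 7 give g10 = 1.

25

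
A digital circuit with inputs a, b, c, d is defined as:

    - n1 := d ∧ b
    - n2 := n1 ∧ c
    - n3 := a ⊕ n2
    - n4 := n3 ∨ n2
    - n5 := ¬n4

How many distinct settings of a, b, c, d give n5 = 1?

7

n5 = ¬n4 must be 1, so n4 = 0.
Enumerating the 16 input combinations, 7 give n5 = 1 and 9 give n5 = 0.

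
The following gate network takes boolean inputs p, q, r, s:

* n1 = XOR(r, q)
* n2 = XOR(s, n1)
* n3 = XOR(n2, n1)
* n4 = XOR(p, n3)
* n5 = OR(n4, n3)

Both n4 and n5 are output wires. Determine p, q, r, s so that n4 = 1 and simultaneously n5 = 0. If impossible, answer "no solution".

no solution exists

Across all 16 input combinations, none give both n4 = 1 and n5 = 0.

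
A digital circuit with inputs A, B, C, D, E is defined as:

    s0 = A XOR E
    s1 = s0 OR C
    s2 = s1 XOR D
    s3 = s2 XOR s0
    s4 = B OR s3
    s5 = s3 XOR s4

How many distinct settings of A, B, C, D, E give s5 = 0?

24

s5 = s3 XOR s4 must be 0, so s3 and s4 are equal.
Enumerating the 32 input combinations, 24 give s5 = 0 and 8 give s5 = 1.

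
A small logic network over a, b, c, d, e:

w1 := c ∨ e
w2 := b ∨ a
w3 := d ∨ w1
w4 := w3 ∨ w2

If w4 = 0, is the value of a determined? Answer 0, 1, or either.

0

w4 = w3 ∨ w2 must be 0, so both w3 = 0 and w2 = 0.
Every assignment with w4 = 0 has a = 0; there are 1 such assignment(s).
  a=0, b=0, c=0, d=0, e=0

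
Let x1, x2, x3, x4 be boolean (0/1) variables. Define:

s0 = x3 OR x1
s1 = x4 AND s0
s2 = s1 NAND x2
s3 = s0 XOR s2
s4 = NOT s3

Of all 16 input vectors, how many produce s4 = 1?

s4 = NOT s3 must be 1, so s3 = 0.
Enumerating the 16 input combinations, 9 give s4 = 1 and 7 give s4 = 0.

9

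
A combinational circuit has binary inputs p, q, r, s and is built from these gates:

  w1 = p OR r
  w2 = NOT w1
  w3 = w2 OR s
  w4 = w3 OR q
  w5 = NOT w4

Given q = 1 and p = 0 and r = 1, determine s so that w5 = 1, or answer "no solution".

no solution exists

With q = 1 and p = 0 and r = 1 fixed, none of the 2 settings of s give w5 = 1.
For example, with s=1:
w1 = p OR r = 0 OR 1 = 1
w2 = NOT w1 = NOT 1 = 0
w3 = w2 OR s = 0 OR 1 = 1
w4 = w3 OR q = 1 OR 1 = 1
w5 = NOT w4 = NOT 1 = 0
giving w5 = 0 ≠ 1.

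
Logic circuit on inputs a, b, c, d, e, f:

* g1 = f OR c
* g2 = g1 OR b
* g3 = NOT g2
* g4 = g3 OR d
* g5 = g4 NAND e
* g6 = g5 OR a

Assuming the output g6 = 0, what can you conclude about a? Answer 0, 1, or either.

0

g6 = g5 OR a must be 0, so both g5 = 0 and a = 0.
g5 = g4 NAND e must be 0, so both g4 = 1 and e = 1.
Every assignment with g6 = 0 has a = 0; there are 9 such assignment(s).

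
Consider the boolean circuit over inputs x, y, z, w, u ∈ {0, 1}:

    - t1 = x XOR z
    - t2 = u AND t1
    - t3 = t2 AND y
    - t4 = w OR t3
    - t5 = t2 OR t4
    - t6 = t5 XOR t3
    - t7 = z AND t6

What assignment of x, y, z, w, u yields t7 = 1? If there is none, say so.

x=0, y=0, z=1, w=1, u=0

t7 = z AND t6 must be 1, so both z = 1 and t6 = 1.
t6 = t5 XOR t3 must be 1, so t5 and t3 differ.
Check with x=0, y=0, z=1, w=1, u=0:
t1 = x XOR z = 0 XOR 1 = 1
t2 = u AND t1 = 0 AND 1 = 0
t3 = t2 AND y = 0 AND 0 = 0
t4 = w OR t3 = 1 OR 0 = 1
t5 = t2 OR t4 = 0 OR 1 = 1
t6 = t5 XOR t3 = 1 XOR 0 = 1
t7 = z AND t6 = 1 AND 1 = 1
So t7 = 1 as required.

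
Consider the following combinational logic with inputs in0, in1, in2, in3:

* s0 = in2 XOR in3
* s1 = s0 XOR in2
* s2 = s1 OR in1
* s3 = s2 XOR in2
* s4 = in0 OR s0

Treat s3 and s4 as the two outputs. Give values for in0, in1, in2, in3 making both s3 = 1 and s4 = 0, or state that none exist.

in0=0 in1=1 in2=0 in3=0

Check with in0=0 in1=1 in2=0 in3=0:
s0 = in2 XOR in3 = 0 XOR 0 = 0
s1 = s0 XOR in2 = 0 XOR 0 = 0
s2 = s1 OR in1 = 0 OR 1 = 1
s3 = s2 XOR in2 = 1 XOR 0 = 1
s4 = in0 OR s0 = 0 OR 0 = 0
So s3 = 1 and s4 = 0.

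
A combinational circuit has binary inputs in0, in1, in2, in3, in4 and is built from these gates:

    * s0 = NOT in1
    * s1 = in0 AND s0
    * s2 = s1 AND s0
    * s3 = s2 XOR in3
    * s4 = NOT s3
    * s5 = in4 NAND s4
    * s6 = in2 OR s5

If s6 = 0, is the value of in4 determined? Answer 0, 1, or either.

1

s6 = in2 OR s5 must be 0, so both in2 = 0 and s5 = 0.
s5 = in4 NAND s4 must be 0, so both in4 = 1 and s4 = 1.
s4 = NOT s3 must be 1, so s3 = 0.
Every assignment with s6 = 0 has in4 = 1; there are 4 such assignment(s).
  in0=0, in1=0, in2=0, in3=0, in4=1
  in0=0, in1=1, in2=0, in3=0, in4=1
  in0=1, in1=0, in2=0, in3=1, in4=1
  in0=1, in1=1, in2=0, in3=0, in4=1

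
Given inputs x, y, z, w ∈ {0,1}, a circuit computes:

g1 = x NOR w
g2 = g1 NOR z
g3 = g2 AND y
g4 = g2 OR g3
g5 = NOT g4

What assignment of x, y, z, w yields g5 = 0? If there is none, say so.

g5 = NOT g4 must be 0, so g4 = 1.
Check with x=1, y=0, z=0, w=1:
g1 = x NOR w = 1 NOR 1 = 0
g2 = g1 NOR z = 0 NOR 0 = 1
g3 = g2 AND y = 1 AND 0 = 0
g4 = g2 OR g3 = 1 OR 0 = 1
g5 = NOT g4 = NOT 1 = 0
So g5 = 0 as required.

x=1, y=0, z=0, w=1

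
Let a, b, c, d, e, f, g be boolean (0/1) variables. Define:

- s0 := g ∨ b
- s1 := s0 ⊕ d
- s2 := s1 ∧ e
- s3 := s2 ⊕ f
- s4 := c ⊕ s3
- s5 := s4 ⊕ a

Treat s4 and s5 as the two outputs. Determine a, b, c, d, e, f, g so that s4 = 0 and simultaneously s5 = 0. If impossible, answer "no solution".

a=0, b=0, c=0, d=1, e=1, f=1, g=0

Check with a=0, b=0, c=0, d=1, e=1, f=1, g=0:
s0 = g ∨ b = 0 ∨ 0 = 0
s1 = s0 ⊕ d = 0 ⊕ 1 = 1
s2 = s1 ∧ e = 1 ∧ 1 = 1
s3 = s2 ⊕ f = 1 ⊕ 1 = 0
s4 = c ⊕ s3 = 0 ⊕ 0 = 0
s5 = s4 ⊕ a = 0 ⊕ 0 = 0
So s4 = 0 and s5 = 0.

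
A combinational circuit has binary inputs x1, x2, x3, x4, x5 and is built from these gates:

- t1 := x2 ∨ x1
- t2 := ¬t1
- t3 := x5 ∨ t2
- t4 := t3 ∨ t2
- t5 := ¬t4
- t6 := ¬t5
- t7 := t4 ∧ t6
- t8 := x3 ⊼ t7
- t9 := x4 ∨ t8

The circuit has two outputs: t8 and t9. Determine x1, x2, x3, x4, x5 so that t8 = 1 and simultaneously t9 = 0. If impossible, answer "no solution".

Across all 32 input combinations, none give both t8 = 1 and t9 = 0.

no solution exists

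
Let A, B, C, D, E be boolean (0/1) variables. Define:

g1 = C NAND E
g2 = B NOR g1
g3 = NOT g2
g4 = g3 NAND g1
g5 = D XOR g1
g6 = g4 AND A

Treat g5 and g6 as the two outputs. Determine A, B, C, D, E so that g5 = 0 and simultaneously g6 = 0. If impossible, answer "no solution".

Check with A=1 B=0 C=0 D=1 E=0:
g1 = C NAND E = 0 NAND 0 = 1
g2 = B NOR g1 = 0 NOR 1 = 0
g3 = NOT g2 = NOT 0 = 1
g4 = g3 NAND g1 = 1 NAND 1 = 0
g5 = D XOR g1 = 1 XOR 1 = 0
g6 = g4 AND A = 0 AND 1 = 0
So g5 = 0 and g6 = 0.

A=1 B=0 C=0 D=1 E=0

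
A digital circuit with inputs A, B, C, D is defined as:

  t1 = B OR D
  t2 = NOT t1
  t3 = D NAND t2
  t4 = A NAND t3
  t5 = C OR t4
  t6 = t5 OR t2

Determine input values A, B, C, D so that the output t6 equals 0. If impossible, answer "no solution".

t6 = t5 OR t2 must be 0, so both t5 = 0 and t2 = 0.
t5 = C OR t4 must be 0, so both C = 0 and t4 = 0.
t2 = NOT t1 must be 0, so t1 = 1.
Check with A=1 B=1 C=0 D=0:
t1 = B OR D = 1 OR 0 = 1
t2 = NOT t1 = NOT 1 = 0
t3 = D NAND t2 = 0 NAND 0 = 1
t4 = A NAND t3 = 1 NAND 1 = 0
t5 = C OR t4 = 0 OR 0 = 0
t6 = t5 OR t2 = 0 OR 0 = 0
So t6 = 0 as required.

A=1 B=1 C=0 D=0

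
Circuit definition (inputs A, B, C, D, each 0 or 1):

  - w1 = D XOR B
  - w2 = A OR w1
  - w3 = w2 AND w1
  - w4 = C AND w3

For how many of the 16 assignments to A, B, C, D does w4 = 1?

w4 = C AND w3 must be 1, so both C = 1 and w3 = 1.
w3 = w2 AND w1 must be 1, so both w2 = 1 and w1 = 1.
Enumerating the 16 input combinations, 4 give w4 = 1 and 12 give w4 = 0.

4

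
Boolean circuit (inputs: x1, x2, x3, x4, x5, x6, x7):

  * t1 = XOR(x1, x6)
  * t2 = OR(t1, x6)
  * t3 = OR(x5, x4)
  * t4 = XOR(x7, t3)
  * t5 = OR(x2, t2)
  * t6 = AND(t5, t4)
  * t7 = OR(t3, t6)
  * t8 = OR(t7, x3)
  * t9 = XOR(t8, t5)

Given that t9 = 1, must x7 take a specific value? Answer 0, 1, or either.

Both values of x7 occur among assignments with t9 = 1:
  x7=0: x1=0, x2=0, x3=0, x4=0, x5=0, x6=1, x7=0
  x7=1: x1=0, x2=0, x3=0, x4=0, x5=1, x6=0, x7=1

either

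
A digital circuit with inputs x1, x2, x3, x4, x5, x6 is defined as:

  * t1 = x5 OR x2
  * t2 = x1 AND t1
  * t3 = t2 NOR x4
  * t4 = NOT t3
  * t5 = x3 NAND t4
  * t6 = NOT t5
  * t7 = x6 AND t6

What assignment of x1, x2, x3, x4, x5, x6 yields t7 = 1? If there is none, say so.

Check with x1=0, x2=1, x3=1, x4=1, x5=0, x6=1:
t1 = x5 OR x2 = 0 OR 1 = 1
t2 = x1 AND t1 = 0 AND 1 = 0
t3 = t2 NOR x4 = 0 NOR 1 = 0
t4 = NOT t3 = NOT 0 = 1
t5 = x3 NAND t4 = 1 NAND 1 = 0
t6 = NOT t5 = NOT 0 = 1
t7 = x6 AND t6 = 1 AND 1 = 1
So t7 = 1 as required.

x1=0, x2=1, x3=1, x4=1, x5=0, x6=1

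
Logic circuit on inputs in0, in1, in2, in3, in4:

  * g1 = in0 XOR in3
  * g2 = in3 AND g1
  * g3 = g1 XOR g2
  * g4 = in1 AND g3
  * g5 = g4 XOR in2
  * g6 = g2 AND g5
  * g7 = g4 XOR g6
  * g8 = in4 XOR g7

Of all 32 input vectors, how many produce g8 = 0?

g8 = in4 XOR g7 must be 0, so in4 and g7 are equal.
Enumerating the 32 input combinations, 16 give g8 = 0 and 16 give g8 = 1.

16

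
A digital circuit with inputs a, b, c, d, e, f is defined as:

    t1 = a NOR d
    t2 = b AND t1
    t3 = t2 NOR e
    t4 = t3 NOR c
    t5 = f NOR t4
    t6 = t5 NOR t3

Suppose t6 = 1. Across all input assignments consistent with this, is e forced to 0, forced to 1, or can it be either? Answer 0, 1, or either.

either

Both values of e occur among assignments with t6 = 1:
  e=0: a=0, b=1, c=0, d=0, e=0, f=0
  e=1: a=0, b=0, c=0, d=0, e=1, f=0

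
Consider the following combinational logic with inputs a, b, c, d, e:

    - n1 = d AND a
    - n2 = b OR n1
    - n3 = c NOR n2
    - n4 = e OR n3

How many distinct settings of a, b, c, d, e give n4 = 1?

n4 = e OR n3 must be 1, so at least one of e, n3 is 1.
Enumerating the 32 input combinations, 19 give n4 = 1 and 13 give n4 = 0.

19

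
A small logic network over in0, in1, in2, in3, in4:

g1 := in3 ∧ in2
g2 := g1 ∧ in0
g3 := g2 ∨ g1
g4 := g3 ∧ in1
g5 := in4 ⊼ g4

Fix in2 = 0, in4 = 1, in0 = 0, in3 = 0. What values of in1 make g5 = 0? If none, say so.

no solution exists

With in2 = 0, in4 = 1, in0 = 0, in3 = 0 fixed, none of the 2 settings of in1 give g5 = 0.
For example, with in1=0:
g1 = in3 ∧ in2 = 0 ∧ 0 = 0
g2 = g1 ∧ in0 = 0 ∧ 0 = 0
g3 = g2 ∨ g1 = 0 ∨ 0 = 0
g4 = g3 ∧ in1 = 0 ∧ 0 = 0
g5 = in4 ⊼ g4 = 1 ⊼ 0 = 1
giving g5 = 1 ≠ 0.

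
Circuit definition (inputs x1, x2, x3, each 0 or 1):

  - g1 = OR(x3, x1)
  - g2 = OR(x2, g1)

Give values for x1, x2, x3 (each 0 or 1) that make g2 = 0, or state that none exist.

Check with x1=0, x2=0, x3=0:
g1 = OR(x3, x1) = OR(0, 0) = 0
g2 = OR(x2, g1) = OR(0, 0) = 0
So g2 = 0 as required.

x1=0, x2=0, x3=0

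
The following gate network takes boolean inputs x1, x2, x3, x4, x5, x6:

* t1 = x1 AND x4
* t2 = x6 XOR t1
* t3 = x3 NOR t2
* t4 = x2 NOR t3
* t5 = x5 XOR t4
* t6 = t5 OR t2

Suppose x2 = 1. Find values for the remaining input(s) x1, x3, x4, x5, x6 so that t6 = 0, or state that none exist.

t6 = t5 OR t2 must be 0, so both t5 = 0 and t2 = 0.
t5 = x5 XOR t4 must be 0, so x5 and t4 are equal.
Check with x2 = 1 and x1=0, x3=1, x4=1, x5=0, x6=0:
t1 = x1 AND x4 = 0 AND 1 = 0
t2 = x6 XOR t1 = 0 XOR 0 = 0
t3 = x3 NOR t2 = 1 NOR 0 = 0
t4 = x2 NOR t3 = 1 NOR 0 = 0
t5 = x5 XOR t4 = 0 XOR 0 = 0
t6 = t5 OR t2 = 0 OR 0 = 0
So t6 = 0.

x1=0, x3=1, x4=1, x5=0, x6=0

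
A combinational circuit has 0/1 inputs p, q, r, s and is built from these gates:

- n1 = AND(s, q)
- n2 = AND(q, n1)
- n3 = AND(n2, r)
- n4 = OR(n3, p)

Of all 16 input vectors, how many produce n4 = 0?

7

n4 = OR(n3, p) must be 0, so both n3 = 0 and p = 0.
Enumerating the 16 input combinations, 7 give n4 = 0 and 9 give n4 = 1.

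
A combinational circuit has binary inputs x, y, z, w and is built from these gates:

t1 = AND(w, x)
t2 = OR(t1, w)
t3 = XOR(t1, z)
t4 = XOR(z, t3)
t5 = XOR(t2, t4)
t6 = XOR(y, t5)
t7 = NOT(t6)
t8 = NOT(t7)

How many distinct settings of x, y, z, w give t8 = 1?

8

t8 = NOT(t7) must be 1, so t7 = 0.
Enumerating the 16 input combinations, 8 give t8 = 1 and 8 give t8 = 0.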